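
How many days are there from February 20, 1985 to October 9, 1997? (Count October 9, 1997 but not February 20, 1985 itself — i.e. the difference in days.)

Feb 20, 1985 → Feb 20, 1986: 365 days.
Feb 20, 1986 → Feb 20, 1987: 365 days.
Feb 20, 1987 → Feb 20, 1988: 365 days.
Feb 20, 1988 → Feb 20, 1989: 366 days (Feb 29, 1988 is in that span).
Feb 20, 1989 → Feb 20, 1990: 365 days.
Feb 20, 1990 → Feb 20, 1991: 365 days.
Feb 20, 1991 → Feb 20, 1992: 365 days.
Feb 20, 1992 → Feb 20, 1993: 366 days (Feb 29, 1992 is in that span).
Feb 20, 1993 → Feb 20, 1994: 365 days.
Feb 20, 1994 → Feb 20, 1995: 365 days.
Feb 20, 1995 → Feb 20, 1996: 365 days.
Feb 20, 1996 → Feb 20, 1997: 366 days (Feb 29, 1996 is in that span).
Feb 20, 1997 → Mar 20, 1997: 28 days (February has 28).
Mar 20, 1997 → Apr 20, 1997: 31 days (March has 31).
Apr 20, 1997 → May 20, 1997: 30 days (April has 30).
May 20, 1997 → Jun 20, 1997: 31 days (May has 31).
Jun 20, 1997 → Jul 20, 1997: 30 days (June has 30).
Jul 20, 1997 → Aug 20, 1997: 31 days (July has 31).
Aug 20, 1997 → Sep 20, 1997: 31 days (August has 31).
Sep 20, 1997 → Oct 9, 1997: 19 days.
Total: 4614 days.

4614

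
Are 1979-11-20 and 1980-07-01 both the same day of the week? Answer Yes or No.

Yes

From Nov 20, 1979 to Jul 1, 1980 is 224 days.
224 mod 7 = 0, so they are the same weekday.
(Nov 20, 1979 is a Tuesday; Jul 1, 1980 is a Tuesday.)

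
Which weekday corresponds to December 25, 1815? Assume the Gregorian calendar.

Monday

Doomsday rule: the anchor day for the 1800s is Friday. For year 15: 15÷12 = 1 r 3, and 3÷4 = 0, so 1+3+0 = 4.
Friday + 4 ≡ Tuesday — that's 1815's doomsday.
In December the doomsday date is Dec 12.
Dec 25 is 13 days after Dec 12; 13 mod 7 = 6, so Tuesday + 6 = Monday.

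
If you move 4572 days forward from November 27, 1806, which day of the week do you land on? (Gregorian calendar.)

First find the weekday of Nov 27, 1806. Doomsday rule: the anchor day for the 1800s is Friday. For year 06: 6÷12 = 0 r 6, and 6÷4 = 1, so 0+6+1 = 7.
Friday + 7 ≡ Friday — that's 1806's doomsday.
In November the doomsday date is Nov 7.
Nov 27 is 20 days after Nov 7; 20 mod 7 = 6, so Friday + 6 = Thursday.
4572 mod 7 = 1, so 4572 days after a Thursday is Thursday + 1 = Friday.

Friday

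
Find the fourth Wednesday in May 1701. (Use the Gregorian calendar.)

May 1, 1701 is a Sunday.
The first Wednesday is therefore May 4 (3 days later).
The fourth Wednesday is 4 + 3×7 = May 25.

May 25, 1701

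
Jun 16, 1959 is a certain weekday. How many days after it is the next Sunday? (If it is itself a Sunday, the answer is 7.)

Jun 16, 1959 is a Tuesday.
From Tuesday to the next Sunday is 5 days.

5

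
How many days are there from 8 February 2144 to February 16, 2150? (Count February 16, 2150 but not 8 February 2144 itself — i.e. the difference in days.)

2200

Feb 8, 2144 → Feb 8, 2145: 366 days (Feb 29, 2144 is in that span).
Feb 8, 2145 → Feb 8, 2146: 365 days.
Feb 8, 2146 → Feb 8, 2147: 365 days.
Feb 8, 2147 → Feb 8, 2148: 365 days.
Feb 8, 2148 → Feb 8, 2149: 366 days (Feb 29, 2148 is in that span).
Feb 8, 2149 → Mar 8, 2149: 28 days (February has 28).
Mar 8, 2149 → Apr 8, 2149: 31 days (March has 31).
Apr 8, 2149 → May 8, 2149: 30 days (April has 30).
May 8, 2149 → Jun 8, 2149: 31 days (May has 31).
Jun 8, 2149 → Jul 8, 2149: 30 days (June has 30).
Jul 8, 2149 → Aug 8, 2149: 31 days (July has 31).
Aug 8, 2149 → Sep 8, 2149: 31 days (August has 31).
Sep 8, 2149 → Oct 8, 2149: 30 days (September has 30).
Oct 8, 2149 → Nov 8, 2149: 31 days (October has 31).
Nov 8, 2149 → Dec 8, 2149: 30 days (November has 30).
Dec 8, 2149 → Jan 8, 2150: 31 days (December has 31).
Jan 8, 2150 → Feb 8, 2150: 31 days (January has 31).
Feb 8, 2150 → Feb 16, 2150: 8 days.
Total: 2200 days.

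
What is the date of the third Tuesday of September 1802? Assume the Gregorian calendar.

September 1, 1802 is a Wednesday.
The first Tuesday is therefore September 7 (6 days later).
The third Tuesday is 7 + 2×7 = September 21.

September 21, 1802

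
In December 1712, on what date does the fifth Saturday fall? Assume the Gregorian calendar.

December 1, 1712 is a Thursday.
The first Saturday is therefore December 3 (2 days later).
The fifth Saturday is 3 + 4×7 = December 31.

December 31, 1712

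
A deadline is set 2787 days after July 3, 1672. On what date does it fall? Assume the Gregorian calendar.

+365 (one year) → Jul 3, 1673 (2422 left).
+365 (one year) → Jul 3, 1674 (2057 left).
+365 (one year) → Jul 3, 1675 (1692 left).
+366 (one year; includes Feb 29, 1676) → Jul 3, 1676 (1326 left).
+365 (one year) → Jul 3, 1677 (961 left).
+365 (one year) → Jul 3, 1678 (596 left).
+365 (one year) → Jul 3, 1679 (231 left).
Jul has 31 days: +29 → Aug 1, 1679 (202 left).
Aug has 31 days: +31 → Sep 1, 1679 (171 left).
Sep has 30 days: +30 → Oct 1, 1679 (141 left).
Oct has 31 days: +31 → Nov 1, 1679 (110 left).
Nov has 30 days: +30 → Dec 1, 1679 (80 left).
Dec has 31 days: +31 → Jan 1, 1680 (49 left).
Jan has 31 days: +31 → Feb 1, 1680 (18 left).
+18 → Feb 19, 1680.

February 19, 1680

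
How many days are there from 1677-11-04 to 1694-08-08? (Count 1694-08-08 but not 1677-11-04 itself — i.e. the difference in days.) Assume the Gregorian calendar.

6121

Nov 4, 1677 → Nov 4, 1678: 365 days.
Nov 4, 1678 → Nov 4, 1679: 365 days.
Nov 4, 1679 → Nov 4, 1680: 366 days (Feb 29, 1680 is in that span).
Nov 4, 1680 → Nov 4, 1681: 365 days.
Nov 4, 1681 → Nov 4, 1682: 365 days.
Nov 4, 1682 → Nov 4, 1683: 365 days.
Nov 4, 1683 → Nov 4, 1684: 366 days (Feb 29, 1684 is in that span).
Nov 4, 1684 → Nov 4, 1685: 365 days.
Nov 4, 1685 → Nov 4, 1686: 365 days.
Nov 4, 1686 → Nov 4, 1687: 365 days.
Nov 4, 1687 → Nov 4, 1688: 366 days (Feb 29, 1688 is in that span).
Nov 4, 1688 → Nov 4, 1689: 365 days.
Nov 4, 1689 → Nov 4, 1690: 365 days.
Nov 4, 1690 → Nov 4, 1691: 365 days.
Nov 4, 1691 → Nov 4, 1692: 366 days (Feb 29, 1692 is in that span).
Nov 4, 1692 → Nov 4, 1693: 365 days.
Nov 4, 1693 → Dec 4, 1693: 30 days (November has 30).
Dec 4, 1693 → Jan 4, 1694: 31 days (December has 31).
Jan 4, 1694 → Feb 4, 1694: 31 days (January has 31).
Feb 4, 1694 → Mar 4, 1694: 28 days (February has 28).
Mar 4, 1694 → Apr 4, 1694: 31 days (March has 31).
Apr 4, 1694 → May 4, 1694: 30 days (April has 30).
May 4, 1694 → Jun 4, 1694: 31 days (May has 31).
Jun 4, 1694 → Jul 4, 1694: 30 days (June has 30).
Jul 4, 1694 → Aug 4, 1694: 31 days (July has 31).
Aug 4, 1694 → Aug 8, 1694: 4 days.
Total: 6121 days.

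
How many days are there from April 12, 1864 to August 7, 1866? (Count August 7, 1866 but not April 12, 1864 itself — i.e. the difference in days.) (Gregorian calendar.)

847

Apr 12, 1864 → Apr 12, 1865: 365 days.
Apr 12, 1865 → Apr 12, 1866: 365 days.
Apr 12, 1866 → May 12, 1866: 30 days (April has 30).
May 12, 1866 → Jun 12, 1866: 31 days (May has 31).
Jun 12, 1866 → Jul 12, 1866: 30 days (June has 30).
Jul 12, 1866 → Aug 7, 1866: 26 days.
Total: 847 days.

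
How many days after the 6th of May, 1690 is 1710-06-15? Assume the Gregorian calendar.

May 6, 1690 → May 6, 1691: 365 days.
May 6, 1691 → May 6, 1692: 366 days (Feb 29, 1692 is in that span).
May 6, 1692 → May 6, 1693: 365 days.
May 6, 1693 → May 6, 1694: 365 days.
May 6, 1694 → May 6, 1695: 365 days.
May 6, 1695 → May 6, 1696: 366 days (Feb 29, 1696 is in that span).
May 6, 1696 → May 6, 1697: 365 days.
May 6, 1697 → May 6, 1698: 365 days.
May 6, 1698 → May 6, 1699: 365 days.
May 6, 1699 → May 6, 1700: 365 days.
May 6, 1700 → May 6, 1701: 365 days.
May 6, 1701 → May 6, 1702: 365 days.
May 6, 1702 → May 6, 1703: 365 days.
May 6, 1703 → May 6, 1704: 366 days (Feb 29, 1704 is in that span).
May 6, 1704 → May 6, 1705: 365 days.
May 6, 1705 → May 6, 1706: 365 days.
May 6, 1706 → May 6, 1707: 365 days.
May 6, 1707 → May 6, 1708: 366 days (Feb 29, 1708 is in that span).
May 6, 1708 → May 6, 1709: 365 days.
May 6, 1709 → May 6, 1710: 365 days.
May 6, 1710 → Jun 6, 1710: 31 days (May has 31).
Jun 6, 1710 → Jun 15, 1710: 9 days.
Total: 7344 days.

7344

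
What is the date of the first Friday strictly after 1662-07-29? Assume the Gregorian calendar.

August 4, 1662

Jul 29, 1662 is a Saturday.
From Saturday to the next Friday is 6 days.
Jul 29, 1662 + 6 = Aug 4, 1662.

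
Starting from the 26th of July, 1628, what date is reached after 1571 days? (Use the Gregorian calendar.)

November 13, 1632

+365 (one year) → Jul 26, 1629 (1206 left).
+365 (one year) → Jul 26, 1630 (841 left).
+365 (one year) → Jul 26, 1631 (476 left).
+366 (one year; includes Feb 29, 1632) → Jul 26, 1632 (110 left).
Jul has 31 days: +6 → Aug 1, 1632 (104 left).
Aug has 31 days: +31 → Sep 1, 1632 (73 left).
Sep has 30 days: +30 → Oct 1, 1632 (43 left).
Oct has 31 days: +31 → Nov 1, 1632 (12 left).
+12 → Nov 13, 1632.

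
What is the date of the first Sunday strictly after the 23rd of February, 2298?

February 27, 2298

Feb 23, 2298 is a Wednesday.
From Wednesday to the next Sunday is 4 days.
Feb 23, 2298 + 4 = Feb 27, 2298.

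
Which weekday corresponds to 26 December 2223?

Friday

Doomsday rule: the anchor day for the 2200s is Friday. For year 23: 23÷12 = 1 r 11, and 11÷4 = 2, so 1+11+2 = 14.
Friday + 14 ≡ Friday — that's 2223's doomsday.
In December the doomsday date is Dec 12.
Dec 26 is 14 days after Dec 12; 14 mod 7 = 0, so Friday + 0 = Friday.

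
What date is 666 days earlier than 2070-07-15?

September 17, 2068

−365 (one year) → Jul 15, 2069 (301 left).
−15 → Jun 30, 2069 (end of Jun, 30 days; 286 left).
−30 → May 31, 2069 (end of May, 31 days; 256 left).
−31 → Apr 30, 2069 (end of Apr, 30 days; 225 left).
−30 → Mar 31, 2069 (end of Mar, 31 days; 195 left).
−31 → Feb 28, 2069 (end of Feb, 28 days; 164 left).
−28 → Jan 31, 2069 (end of Jan, 31 days; 136 left).
−31 → Dec 31, 2068 (end of Dec, 31 days; 105 left).
−31 → Nov 30, 2068 (end of Nov, 30 days; 74 left).
−30 → Oct 31, 2068 (end of Oct, 31 days; 44 left).
−31 → Sep 30, 2068 (end of Sep, 30 days; 13 left).
−13 → Sep 17, 2068.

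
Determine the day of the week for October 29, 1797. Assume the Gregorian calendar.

Sunday

Doomsday rule: the anchor day for the 1700s is Sunday. For year 97: 97÷12 = 8 r 1, and 1÷4 = 0, so 8+1+0 = 9.
Sunday + 9 ≡ Tuesday — that's 1797's doomsday.
In October the doomsday date is Oct 10.
Oct 29 is 19 days after Oct 10; 19 mod 7 = 5, so Tuesday + 5 = Sunday.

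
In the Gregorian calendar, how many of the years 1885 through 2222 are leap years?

Multiples of 4 in [1885,2222]: 84.
Of those, multiples of 100: 4 (not leap unless ÷400).
Multiples of 400: 1.
Leap years = 84 − 4 + 1 = 81.

81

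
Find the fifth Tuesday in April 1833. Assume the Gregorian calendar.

April 1, 1833 is a Monday.
The first Tuesday is therefore April 2 (1 days later).
The fifth Tuesday is 2 + 4×7 = April 30.

April 30, 1833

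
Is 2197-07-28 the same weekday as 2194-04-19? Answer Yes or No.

From Apr 19, 2194 to Jul 28, 2197 is 1196 days.
1196 mod 7 = 6, so they are different weekdays.
(Apr 19, 2194 is a Saturday; Jul 28, 2197 is a Friday.)

No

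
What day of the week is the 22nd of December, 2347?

Monday

Doomsday rule: the anchor day for the 2300s is Wednesday. For year 47: 47÷12 = 3 r 11, and 11÷4 = 2, so 3+11+2 = 16.
Wednesday + 16 ≡ Friday — that's 2347's doomsday.
In December the doomsday date is Dec 12.
Dec 22 is 10 days after Dec 12; 10 mod 7 = 3, so Friday + 3 = Monday.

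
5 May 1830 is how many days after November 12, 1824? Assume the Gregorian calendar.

2000

Nov 12, 1824 → Nov 12, 1825: 365 days.
Nov 12, 1825 → Nov 12, 1826: 365 days.
Nov 12, 1826 → Nov 12, 1827: 365 days.
Nov 12, 1827 → Nov 12, 1828: 366 days (Feb 29, 1828 is in that span).
Nov 12, 1828 → Nov 12, 1829: 365 days.
Nov 12, 1829 → Dec 12, 1829: 30 days (November has 30).
Dec 12, 1829 → Jan 12, 1830: 31 days (December has 31).
Jan 12, 1830 → Feb 12, 1830: 31 days (January has 31).
Feb 12, 1830 → Mar 12, 1830: 28 days (February has 28).
Mar 12, 1830 → Apr 12, 1830: 31 days (March has 31).
Apr 12, 1830 → May 5, 1830: 23 days.
Total: 2000 days.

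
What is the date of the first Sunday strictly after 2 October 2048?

October 4, 2048

Oct 2, 2048 is a Friday.
From Friday to the next Sunday is 2 days.
Oct 2, 2048 + 2 = Oct 4, 2048.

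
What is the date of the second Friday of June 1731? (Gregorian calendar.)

June 1, 1731 is a Friday.
The first Friday is therefore June 1 (same day).
The second Friday is 1 + 1×7 = June 8.

June 8, 1731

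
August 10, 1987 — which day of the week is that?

January 1, 1987 is a Thursday.
Jan 1, 1987 → Feb 1, 1987: 31 days (January has 31).
Feb 1, 1987 → Mar 1, 1987: 28 days (February has 28).
Mar 1, 1987 → Apr 1, 1987: 31 days (March has 31).
Apr 1, 1987 → May 1, 1987: 30 days (April has 30).
May 1, 1987 → Jun 1, 1987: 31 days (May has 31).
Jun 1, 1987 → Jul 1, 1987: 30 days (June has 30).
Jul 1, 1987 → Aug 1, 1987: 31 days (July has 31).
Aug 1, 1987 → Aug 10, 1987: 9 days.
Total: 221 days.
221 mod 7 = 4, so Thursday + 4 = Monday.

Monday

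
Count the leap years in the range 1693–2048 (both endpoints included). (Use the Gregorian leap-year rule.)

Multiples of 4 in [1693,2048]: 89.
Of those, multiples of 100: 4 (not leap unless ÷400).
Multiples of 400: 1.
Leap years = 89 − 4 + 1 = 86.

86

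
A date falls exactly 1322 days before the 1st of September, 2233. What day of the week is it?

First find the weekday of Sep 1, 2233. Doomsday rule: the anchor day for the 2200s is Friday. For year 33: 33÷12 = 2 r 9, and 9÷4 = 2, so 2+9+2 = 13.
Friday + 13 ≡ Thursday — that's 2233's doomsday.
In September the doomsday date is Sep 5.
Sep 1 is 4 days before Sep 5; 4 mod 7 = 4, so Thursday − 4 = Sunday.
1322 mod 7 = 6, so 1322 days before a Sunday is Sunday − 6 = Monday.

Monday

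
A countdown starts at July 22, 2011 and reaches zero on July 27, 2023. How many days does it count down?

Jul 22, 2011 → Jul 22, 2012: 366 days (Feb 29, 2012 is in that span).
Jul 22, 2012 → Jul 22, 2013: 365 days.
Jul 22, 2013 → Jul 22, 2014: 365 days.
Jul 22, 2014 → Jul 22, 2015: 365 days.
Jul 22, 2015 → Jul 22, 2016: 366 days (Feb 29, 2016 is in that span).
Jul 22, 2016 → Jul 22, 2017: 365 days.
Jul 22, 2017 → Jul 22, 2018: 365 days.
Jul 22, 2018 → Jul 22, 2019: 365 days.
Jul 22, 2019 → Jul 22, 2020: 366 days (Feb 29, 2020 is in that span).
Jul 22, 2020 → Jul 22, 2021: 365 days.
Jul 22, 2021 → Jul 22, 2022: 365 days.
Jul 22, 2022 → Aug 22, 2022: 31 days (July has 31).
Aug 22, 2022 → Sep 22, 2022: 31 days (August has 31).
Sep 22, 2022 → Oct 22, 2022: 30 days (September has 30).
Oct 22, 2022 → Nov 22, 2022: 31 days (October has 31).
Nov 22, 2022 → Dec 22, 2022: 30 days (November has 30).
Dec 22, 2022 → Jan 22, 2023: 31 days (December has 31).
Jan 22, 2023 → Feb 22, 2023: 31 days (January has 31).
Feb 22, 2023 → Mar 22, 2023: 28 days (February has 28).
Mar 22, 2023 → Apr 22, 2023: 31 days (March has 31).
Apr 22, 2023 → May 22, 2023: 30 days (April has 30).
May 22, 2023 → Jun 22, 2023: 31 days (May has 31).
Jun 22, 2023 → Jul 22, 2023: 30 days (June has 30).
Jul 22, 2023 → Jul 27, 2023: 5 days.
Total: 4388 days.

4388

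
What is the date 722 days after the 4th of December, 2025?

November 26, 2027

+365 (one year) → Dec 4, 2026 (357 left).
Dec has 31 days: +28 → Jan 1, 2027 (329 left).
Jan has 31 days: +31 → Feb 1, 2027 (298 left).
Feb has 28 days: +28 → Mar 1, 2027 (270 left).
Mar has 31 days: +31 → Apr 1, 2027 (239 left).
Apr has 30 days: +30 → May 1, 2027 (209 left).
May has 31 days: +31 → Jun 1, 2027 (178 left).
Jun has 30 days: +30 → Jul 1, 2027 (148 left).
Jul has 31 days: +31 → Aug 1, 2027 (117 left).
Aug has 31 days: +31 → Sep 1, 2027 (86 left).
Sep has 30 days: +30 → Oct 1, 2027 (56 left).
Oct has 31 days: +31 → Nov 1, 2027 (25 left).
+25 → Nov 26, 2027.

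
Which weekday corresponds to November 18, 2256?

Doomsday rule: the anchor day for the 2200s is Friday. For year 56: 56÷12 = 4 r 8, and 8÷4 = 2, so 4+8+2 = 14.
Friday + 14 ≡ Friday — that's 2256's doomsday.
In November the doomsday date is Nov 7.
Nov 18 is 11 days after Nov 7; 11 mod 7 = 4, so Friday + 4 = Tuesday.

Tuesday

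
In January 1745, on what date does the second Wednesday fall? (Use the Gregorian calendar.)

January 1, 1745 is a Friday.
The first Wednesday is therefore January 6 (5 days later).
The second Wednesday is 6 + 1×7 = January 13.

January 13, 1745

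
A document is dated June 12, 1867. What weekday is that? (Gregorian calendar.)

Wednesday

Doomsday rule: the anchor day for the 1800s is Friday. For year 67: 67÷12 = 5 r 7, and 7÷4 = 1, so 5+7+1 = 13.
Friday + 13 ≡ Thursday — that's 1867's doomsday.
In June the doomsday date is Jun 6.
Jun 12 is 6 days after Jun 6; 6 mod 7 = 6, so Thursday + 6 = Wednesday.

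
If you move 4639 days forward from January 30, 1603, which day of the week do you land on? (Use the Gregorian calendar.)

Jan 30, 1603 is a Thursday.
4639 mod 7 = 5, so 4639 days after a Thursday is Thursday + 5 = Tuesday.

Tuesday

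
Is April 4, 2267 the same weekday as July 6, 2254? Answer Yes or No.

From Jul 6, 2254 to Apr 4, 2267 is 4655 days.
4655 mod 7 = 0, so they are the same weekday.
(Jul 6, 2254 is a Thursday; Apr 4, 2267 is a Thursday.)

Yes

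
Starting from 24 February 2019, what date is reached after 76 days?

Feb has 28 days: +5 → Mar 1, 2019 (71 left).
Mar has 31 days: +31 → Apr 1, 2019 (40 left).
Apr has 30 days: +30 → May 1, 2019 (10 left).
+10 → May 11, 2019.

May 11, 2019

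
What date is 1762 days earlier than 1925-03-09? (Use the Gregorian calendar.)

−365 (one year) → Mar 9, 1924 (1397 left).
−366 (one year; includes Feb 29, 1924) → Mar 9, 1923 (1031 left).
−365 (one year) → Mar 9, 1922 (666 left).
−365 (one year) → Mar 9, 1921 (301 left).
−9 → Feb 28, 1921 (end of Feb, 28 days; 292 left).
−28 → Jan 31, 1921 (end of Jan, 31 days; 264 left).
−31 → Dec 31, 1920 (end of Dec, 31 days; 233 left).
−31 → Nov 30, 1920 (end of Nov, 30 days; 202 left).
−30 → Oct 31, 1920 (end of Oct, 31 days; 172 left).
−31 → Sep 30, 1920 (end of Sep, 30 days; 141 left).
−30 → Aug 31, 1920 (end of Aug, 31 days; 111 left).
−31 → Jul 31, 1920 (end of Jul, 31 days; 80 left).
−31 → Jun 30, 1920 (end of Jun, 30 days; 49 left).
−30 → May 31, 1920 (end of May, 31 days; 19 left).
−19 → May 12, 1920.

May 12, 1920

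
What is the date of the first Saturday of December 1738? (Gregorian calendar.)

December 6, 1738

December 1, 1738 is a Monday.
The first Saturday is therefore December 6 (5 days later).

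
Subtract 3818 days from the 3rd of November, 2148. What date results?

May 22, 2138

−366 (one year; includes Feb 29, 2148) → Nov 3, 2147 (3452 left).
−365 (one year) → Nov 3, 2146 (3087 left).
−365 (one year) → Nov 3, 2145 (2722 left).
−365 (one year) → Nov 3, 2144 (2357 left).
−366 (one year; includes Feb 29, 2144) → Nov 3, 2143 (1991 left).
−365 (one year) → Nov 3, 2142 (1626 left).
−365 (one year) → Nov 3, 2141 (1261 left).
−365 (one year) → Nov 3, 2140 (896 left).
−366 (one year; includes Feb 29, 2140) → Nov 3, 2139 (530 left).
−365 (one year) → Nov 3, 2138 (165 left).
−3 → Oct 31, 2138 (end of Oct, 31 days; 162 left).
−31 → Sep 30, 2138 (end of Sep, 30 days; 131 left).
−30 → Aug 31, 2138 (end of Aug, 31 days; 101 left).
−31 → Jul 31, 2138 (end of Jul, 31 days; 70 left).
−31 → Jun 30, 2138 (end of Jun, 30 days; 39 left).
−30 → May 31, 2138 (end of May, 31 days; 9 left).
−9 → May 22, 2138.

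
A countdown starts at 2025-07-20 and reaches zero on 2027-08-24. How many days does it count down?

765

Jul 20, 2025 → Jul 20, 2026: 365 days.
Jul 20, 2026 → Aug 20, 2026: 31 days (July has 31).
Aug 20, 2026 → Sep 20, 2026: 31 days (August has 31).
Sep 20, 2026 → Oct 20, 2026: 30 days (September has 30).
Oct 20, 2026 → Nov 20, 2026: 31 days (October has 31).
Nov 20, 2026 → Dec 20, 2026: 30 days (November has 30).
Dec 20, 2026 → Jan 20, 2027: 31 days (December has 31).
Jan 20, 2027 → Feb 20, 2027: 31 days (January has 31).
Feb 20, 2027 → Mar 20, 2027: 28 days (February has 28).
Mar 20, 2027 → Apr 20, 2027: 31 days (March has 31).
Apr 20, 2027 → May 20, 2027: 30 days (April has 30).
May 20, 2027 → Jun 20, 2027: 31 days (May has 31).
Jun 20, 2027 → Jul 20, 2027: 30 days (June has 30).
Jul 20, 2027 → Aug 20, 2027: 31 days (July has 31).
Aug 20, 2027 → Aug 24, 2027: 4 days.
Total: 765 days.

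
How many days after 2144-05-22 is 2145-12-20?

577

May 22, 2144 → May 22, 2145: 365 days.
May 22, 2145 → Jun 22, 2145: 31 days (May has 31).
Jun 22, 2145 → Jul 22, 2145: 30 days (June has 30).
Jul 22, 2145 → Aug 22, 2145: 31 days (July has 31).
Aug 22, 2145 → Sep 22, 2145: 31 days (August has 31).
Sep 22, 2145 → Oct 22, 2145: 30 days (September has 30).
Oct 22, 2145 → Nov 22, 2145: 31 days (October has 31).
Nov 22, 2145 → Dec 20, 2145: 28 days.
Total: 577 days.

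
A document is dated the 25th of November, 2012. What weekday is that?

Sunday

Doomsday rule: the anchor day for the 2000s is Tuesday. For year 12: 12÷12 = 1 r 0, and 0÷4 = 0, so 1+0+0 = 1.
Tuesday + 1 ≡ Wednesday — that's 2012's doomsday.
In November the doomsday date is Nov 7.
Nov 25 is 18 days after Nov 7; 18 mod 7 = 4, so Wednesday + 4 = Sunday.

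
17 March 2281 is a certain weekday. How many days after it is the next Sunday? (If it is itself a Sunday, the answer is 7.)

3

Mar 17, 2281 is a Thursday.
From Thursday to the next Sunday is 3 days.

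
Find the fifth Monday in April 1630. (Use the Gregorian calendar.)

April 1, 1630 is a Monday.
The first Monday is therefore April 1 (same day).
The fifth Monday is 1 + 4×7 = April 29.

April 29, 1630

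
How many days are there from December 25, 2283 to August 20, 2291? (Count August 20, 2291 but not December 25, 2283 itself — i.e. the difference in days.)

Dec 25, 2283 → Dec 25, 2284: 366 days (Feb 29, 2284 is in that span).
Dec 25, 2284 → Dec 25, 2285: 365 days.
Dec 25, 2285 → Dec 25, 2286: 365 days.
Dec 25, 2286 → Dec 25, 2287: 365 days.
Dec 25, 2287 → Dec 25, 2288: 366 days (Feb 29, 2288 is in that span).
Dec 25, 2288 → Dec 25, 2289: 365 days.
Dec 25, 2289 → Dec 25, 2290: 365 days.
Dec 25, 2290 → Jan 25, 2291: 31 days (December has 31).
Jan 25, 2291 → Feb 25, 2291: 31 days (January has 31).
Feb 25, 2291 → Mar 25, 2291: 28 days (February has 28).
Mar 25, 2291 → Apr 25, 2291: 31 days (March has 31).
Apr 25, 2291 → May 25, 2291: 30 days (April has 30).
May 25, 2291 → Jun 25, 2291: 31 days (May has 31).
Jun 25, 2291 → Jul 25, 2291: 30 days (June has 30).
Jul 25, 2291 → Aug 20, 2291: 26 days.
Total: 2795 days.

2795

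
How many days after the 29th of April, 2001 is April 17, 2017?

Apr 29, 2001 → Apr 29, 2002: 365 days.
Apr 29, 2002 → Apr 29, 2003: 365 days.
Apr 29, 2003 → Apr 29, 2004: 366 days (Feb 29, 2004 is in that span).
Apr 29, 2004 → Apr 29, 2005: 365 days.
Apr 29, 2005 → Apr 29, 2006: 365 days.
Apr 29, 2006 → Apr 29, 2007: 365 days.
Apr 29, 2007 → Apr 29, 2008: 366 days (Feb 29, 2008 is in that span).
Apr 29, 2008 → Apr 29, 2009: 365 days.
Apr 29, 2009 → Apr 29, 2010: 365 days.
Apr 29, 2010 → Apr 29, 2011: 365 days.
Apr 29, 2011 → Apr 29, 2012: 366 days (Feb 29, 2012 is in that span).
Apr 29, 2012 → Apr 29, 2013: 365 days.
Apr 29, 2013 → Apr 29, 2014: 365 days.
Apr 29, 2014 → Apr 29, 2015: 365 days.
Apr 29, 2015 → Apr 29, 2016: 366 days (Feb 29, 2016 is in that span).
Apr 29, 2016 → May 29, 2016: 30 days (April has 30).
May 29, 2016 → Jun 29, 2016: 31 days (May has 31).
Jun 29, 2016 → Jul 29, 2016: 30 days (June has 30).
Jul 29, 2016 → Aug 29, 2016: 31 days (July has 31).
Aug 29, 2016 → Sep 29, 2016: 31 days (August has 31).
Sep 29, 2016 → Oct 29, 2016: 30 days (September has 30).
Oct 29, 2016 → Nov 29, 2016: 31 days (October has 31).
Nov 29, 2016 → Dec 29, 2016: 30 days (November has 30).
Dec 29, 2016 → Jan 29, 2017: 31 days (December has 31).
Jan 29, 2017 → Feb 28, 2017: 30 days (January has 31).
Feb 28, 2017 → Mar 28, 2017: 28 days (February has 28).
Mar 28, 2017 → Apr 17, 2017: 20 days.
Total: 5832 days.

5832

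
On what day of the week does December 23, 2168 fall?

Friday

Doomsday rule: the anchor day for the 2100s is Sunday. For year 68: 68÷12 = 5 r 8, and 8÷4 = 2, so 5+8+2 = 15.
Sunday + 15 ≡ Monday — that's 2168's doomsday.
In December the doomsday date is Dec 12.
Dec 23 is 11 days after Dec 12; 11 mod 7 = 4, so Monday + 4 = Friday.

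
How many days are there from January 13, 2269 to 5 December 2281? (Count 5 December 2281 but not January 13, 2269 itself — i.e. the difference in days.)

4709

Jan 13, 2269 → Jan 13, 2270: 365 days.
Jan 13, 2270 → Jan 13, 2271: 365 days.
Jan 13, 2271 → Jan 13, 2272: 365 days.
Jan 13, 2272 → Jan 13, 2273: 366 days (Feb 29, 2272 is in that span).
Jan 13, 2273 → Jan 13, 2274: 365 days.
Jan 13, 2274 → Jan 13, 2275: 365 days.
Jan 13, 2275 → Jan 13, 2276: 365 days.
Jan 13, 2276 → Jan 13, 2277: 366 days (Feb 29, 2276 is in that span).
Jan 13, 2277 → Jan 13, 2278: 365 days.
Jan 13, 2278 → Jan 13, 2279: 365 days.
Jan 13, 2279 → Jan 13, 2280: 365 days.
Jan 13, 2280 → Jan 13, 2281: 366 days (Feb 29, 2280 is in that span).
Jan 13, 2281 → Feb 13, 2281: 31 days (January has 31).
Feb 13, 2281 → Mar 13, 2281: 28 days (February has 28).
Mar 13, 2281 → Apr 13, 2281: 31 days (March has 31).
Apr 13, 2281 → May 13, 2281: 30 days (April has 30).
May 13, 2281 → Jun 13, 2281: 31 days (May has 31).
Jun 13, 2281 → Jul 13, 2281: 30 days (June has 30).
Jul 13, 2281 → Aug 13, 2281: 31 days (July has 31).
Aug 13, 2281 → Sep 13, 2281: 31 days (August has 31).
Sep 13, 2281 → Oct 13, 2281: 30 days (September has 30).
Oct 13, 2281 → Nov 13, 2281: 31 days (October has 31).
Nov 13, 2281 → Dec 5, 2281: 22 days.
Total: 4709 days.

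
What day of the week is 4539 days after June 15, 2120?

Tuesday

First find the weekday of Jun 15, 2120. Doomsday rule: the anchor day for the 2100s is Sunday. For year 20: 20÷12 = 1 r 8, and 8÷4 = 2, so 1+8+2 = 11.
Sunday + 11 ≡ Thursday — that's 2120's doomsday.
In June the doomsday date is Jun 6.
Jun 15 is 9 days after Jun 6; 9 mod 7 = 2, so Thursday + 2 = Saturday.
4539 mod 7 = 3, so 4539 days after a Saturday is Saturday + 3 = Tuesday.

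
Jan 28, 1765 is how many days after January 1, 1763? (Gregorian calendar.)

758

Jan 1, 1763 → Jan 1, 1764: 365 days.
Jan 1, 1764 → Feb 1, 1764: 31 days (January has 31).
Feb 1, 1764 → Mar 1, 1764: 29 days (February has 29).
Mar 1, 1764 → Apr 1, 1764: 31 days (March has 31).
Apr 1, 1764 → May 1, 1764: 30 days (April has 30).
May 1, 1764 → Jun 1, 1764: 31 days (May has 31).
Jun 1, 1764 → Jul 1, 1764: 30 days (June has 30).
Jul 1, 1764 → Aug 1, 1764: 31 days (July has 31).
Aug 1, 1764 → Sep 1, 1764: 31 days (August has 31).
Sep 1, 1764 → Oct 1, 1764: 30 days (September has 30).
Oct 1, 1764 → Nov 1, 1764: 31 days (October has 31).
Nov 1, 1764 → Dec 1, 1764: 30 days (November has 30).
Dec 1, 1764 → Jan 1, 1765: 31 days (December has 31).
Jan 1, 1765 → Jan 28, 1765: 27 days.
Total: 758 days.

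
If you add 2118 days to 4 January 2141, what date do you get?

October 23, 2146

+365 (one year) → Jan 4, 2142 (1753 left).
+365 (one year) → Jan 4, 2143 (1388 left).
+365 (one year) → Jan 4, 2144 (1023 left).
+366 (one year; includes Feb 29, 2144) → Jan 4, 2145 (657 left).
+365 (one year) → Jan 4, 2146 (292 left).
Jan has 31 days: +28 → Feb 1, 2146 (264 left).
Feb has 28 days: +28 → Mar 1, 2146 (236 left).
Mar has 31 days: +31 → Apr 1, 2146 (205 left).
Apr has 30 days: +30 → May 1, 2146 (175 left).
May has 31 days: +31 → Jun 1, 2146 (144 left).
Jun has 30 days: +30 → Jul 1, 2146 (114 left).
Jul has 31 days: +31 → Aug 1, 2146 (83 left).
Aug has 31 days: +31 → Sep 1, 2146 (52 left).
Sep has 30 days: +30 → Oct 1, 2146 (22 left).
+22 → Oct 23, 2146.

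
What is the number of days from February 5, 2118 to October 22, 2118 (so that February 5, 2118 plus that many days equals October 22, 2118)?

259

Feb 5, 2118 → Mar 5, 2118: 28 days (February has 28).
Mar 5, 2118 → Apr 5, 2118: 31 days (March has 31).
Apr 5, 2118 → May 5, 2118: 30 days (April has 30).
May 5, 2118 → Jun 5, 2118: 31 days (May has 31).
Jun 5, 2118 → Jul 5, 2118: 30 days (June has 30).
Jul 5, 2118 → Aug 5, 2118: 31 days (July has 31).
Aug 5, 2118 → Sep 5, 2118: 31 days (August has 31).
Sep 5, 2118 → Oct 5, 2118: 30 days (September has 30).
Oct 5, 2118 → Oct 22, 2118: 17 days.
Total: 259 days.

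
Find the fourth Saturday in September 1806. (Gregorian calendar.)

September 27, 1806

September 1, 1806 is a Monday.
The first Saturday is therefore September 6 (5 days later).
The fourth Saturday is 6 + 3×7 = September 27.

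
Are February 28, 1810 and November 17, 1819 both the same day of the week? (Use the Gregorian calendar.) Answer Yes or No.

Yes

From Feb 28, 1810 to Nov 17, 1819 is 3549 days.
3549 mod 7 = 0, so they are the same weekday.
(Feb 28, 1810 is a Wednesday; Nov 17, 1819 is a Wednesday.)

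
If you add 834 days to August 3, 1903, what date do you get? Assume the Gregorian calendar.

+366 (one year; includes Feb 29, 1904) → Aug 3, 1904 (468 left).
+365 (one year) → Aug 3, 1905 (103 left).
Aug has 31 days: +29 → Sep 1, 1905 (74 left).
Sep has 30 days: +30 → Oct 1, 1905 (44 left).
Oct has 31 days: +31 → Nov 1, 1905 (13 left).
+13 → Nov 14, 1905.

November 14, 1905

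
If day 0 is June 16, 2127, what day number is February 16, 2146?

Jun 16, 2127 → Jun 16, 2128: 366 days (Feb 29, 2128 is in that span).
Jun 16, 2128 → Jun 16, 2129: 365 days.
Jun 16, 2129 → Jun 16, 2130: 365 days.
Jun 16, 2130 → Jun 16, 2131: 365 days.
Jun 16, 2131 → Jun 16, 2132: 366 days (Feb 29, 2132 is in that span).
Jun 16, 2132 → Jun 16, 2133: 365 days.
Jun 16, 2133 → Jun 16, 2134: 365 days.
Jun 16, 2134 → Jun 16, 2135: 365 days.
Jun 16, 2135 → Jun 16, 2136: 366 days (Feb 29, 2136 is in that span).
Jun 16, 2136 → Jun 16, 2137: 365 days.
Jun 16, 2137 → Jun 16, 2138: 365 days.
Jun 16, 2138 → Jun 16, 2139: 365 days.
Jun 16, 2139 → Jun 16, 2140: 366 days (Feb 29, 2140 is in that span).
Jun 16, 2140 → Jun 16, 2141: 365 days.
Jun 16, 2141 → Jun 16, 2142: 365 days.
Jun 16, 2142 → Jun 16, 2143: 365 days.
Jun 16, 2143 → Jun 16, 2144: 366 days (Feb 29, 2144 is in that span).
Jun 16, 2144 → Jun 16, 2145: 365 days.
Jun 16, 2145 → Jul 16, 2145: 30 days (June has 30).
Jul 16, 2145 → Aug 16, 2145: 31 days (July has 31).
Aug 16, 2145 → Sep 16, 2145: 31 days (August has 31).
Sep 16, 2145 → Oct 16, 2145: 30 days (September has 30).
Oct 16, 2145 → Nov 16, 2145: 31 days (October has 31).
Nov 16, 2145 → Dec 16, 2145: 30 days (November has 30).
Dec 16, 2145 → Jan 16, 2146: 31 days (December has 31).
Jan 16, 2146 → Feb 16, 2146: 31 days.
Total: 6820 days.

6820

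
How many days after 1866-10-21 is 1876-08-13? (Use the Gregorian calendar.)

Oct 21, 1866 → Oct 21, 1867: 365 days.
Oct 21, 1867 → Oct 21, 1868: 366 days (Feb 29, 1868 is in that span).
Oct 21, 1868 → Oct 21, 1869: 365 days.
Oct 21, 1869 → Oct 21, 1870: 365 days.
Oct 21, 1870 → Oct 21, 1871: 365 days.
Oct 21, 1871 → Oct 21, 1872: 366 days (Feb 29, 1872 is in that span).
Oct 21, 1872 → Oct 21, 1873: 365 days.
Oct 21, 1873 → Oct 21, 1874: 365 days.
Oct 21, 1874 → Oct 21, 1875: 365 days.
Oct 21, 1875 → Nov 21, 1875: 31 days (October has 31).
Nov 21, 1875 → Dec 21, 1875: 30 days (November has 30).
Dec 21, 1875 → Jan 21, 1876: 31 days (December has 31).
Jan 21, 1876 → Feb 21, 1876: 31 days (January has 31).
Feb 21, 1876 → Mar 21, 1876: 29 days (February has 29).
Mar 21, 1876 → Apr 21, 1876: 31 days (March has 31).
Apr 21, 1876 → May 21, 1876: 30 days (April has 30).
May 21, 1876 → Jun 21, 1876: 31 days (May has 31).
Jun 21, 1876 → Jul 21, 1876: 30 days (June has 30).
Jul 21, 1876 → Aug 13, 1876: 23 days.
Total: 3584 days.

3584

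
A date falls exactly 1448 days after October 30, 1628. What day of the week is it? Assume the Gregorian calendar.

Sunday

Oct 30, 1628 is a Monday.
1448 mod 7 = 6, so 1448 days after a Monday is Monday + 6 = Sunday.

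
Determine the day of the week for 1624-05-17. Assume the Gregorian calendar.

Friday

Doomsday rule: the anchor day for the 1600s is Tuesday. For year 24: 24÷12 = 2 r 0, and 0÷4 = 0, so 2+0+0 = 2.
Tuesday + 2 ≡ Thursday — that's 1624's doomsday.
In May the doomsday date is May 9.
May 17 is 8 days after May 9; 8 mod 7 = 1, so Thursday + 1 = Friday.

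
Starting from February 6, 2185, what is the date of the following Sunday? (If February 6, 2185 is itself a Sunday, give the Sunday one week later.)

February 13, 2185

Feb 6, 2185 is a Sunday.
From Sunday to the next Sunday is 7 days.
Feb 6, 2185 + 7 = Feb 13, 2185.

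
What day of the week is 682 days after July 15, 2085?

First find the weekday of Jul 15, 2085. Doomsday rule: the anchor day for the 2000s is Tuesday. For year 85: 85÷12 = 7 r 1, and 1÷4 = 0, so 7+1+0 = 8.
Tuesday + 8 ≡ Wednesday — that's 2085's doomsday.
In July the doomsday date is Jul 11.
Jul 15 is 4 days after Jul 11; 4 mod 7 = 4, so Wednesday + 4 = Sunday.
682 mod 7 = 3, so 682 days after a Sunday is Sunday + 3 = Wednesday.

Wednesday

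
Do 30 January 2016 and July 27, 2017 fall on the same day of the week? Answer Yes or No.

From Jan 30, 2016 to Jul 27, 2017 is 544 days.
544 mod 7 = 5, so they are different weekdays.
(Jan 30, 2016 is a Saturday; Jul 27, 2017 is a Thursday.)

No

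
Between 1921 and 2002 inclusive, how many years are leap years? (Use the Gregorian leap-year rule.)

Multiples of 4 in [1921,2002]: 20.
Of those, multiples of 100: 1 (not leap unless ÷400).
Multiples of 400: 1.
Leap years = 20 − 1 + 1 = 20.

20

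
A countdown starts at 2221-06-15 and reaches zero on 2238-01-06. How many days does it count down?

6049

Jun 15, 2221 → Jun 15, 2222: 365 days.
Jun 15, 2222 → Jun 15, 2223: 365 days.
Jun 15, 2223 → Jun 15, 2224: 366 days (Feb 29, 2224 is in that span).
Jun 15, 2224 → Jun 15, 2225: 365 days.
Jun 15, 2225 → Jun 15, 2226: 365 days.
Jun 15, 2226 → Jun 15, 2227: 365 days.
Jun 15, 2227 → Jun 15, 2228: 366 days (Feb 29, 2228 is in that span).
Jun 15, 2228 → Jun 15, 2229: 365 days.
Jun 15, 2229 → Jun 15, 2230: 365 days.
Jun 15, 2230 → Jun 15, 2231: 365 days.
Jun 15, 2231 → Jun 15, 2232: 366 days (Feb 29, 2232 is in that span).
Jun 15, 2232 → Jun 15, 2233: 365 days.
Jun 15, 2233 → Jun 15, 2234: 365 days.
Jun 15, 2234 → Jun 15, 2235: 365 days.
Jun 15, 2235 → Jun 15, 2236: 366 days (Feb 29, 2236 is in that span).
Jun 15, 2236 → Jun 15, 2237: 365 days.
Jun 15, 2237 → Jul 15, 2237: 30 days (June has 30).
Jul 15, 2237 → Aug 15, 2237: 31 days (July has 31).
Aug 15, 2237 → Sep 15, 2237: 31 days (August has 31).
Sep 15, 2237 → Oct 15, 2237: 30 days (September has 30).
Oct 15, 2237 → Nov 15, 2237: 31 days (October has 31).
Nov 15, 2237 → Dec 15, 2237: 30 days (November has 30).
Dec 15, 2237 → Jan 6, 2238: 22 days.
Total: 6049 days.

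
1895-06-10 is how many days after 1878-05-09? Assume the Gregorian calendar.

May 9, 1878 → May 9, 1879: 365 days.
May 9, 1879 → May 9, 1880: 366 days (Feb 29, 1880 is in that span).
May 9, 1880 → May 9, 1881: 365 days.
May 9, 1881 → May 9, 1882: 365 days.
May 9, 1882 → May 9, 1883: 365 days.
May 9, 1883 → May 9, 1884: 366 days (Feb 29, 1884 is in that span).
May 9, 1884 → May 9, 1885: 365 days.
May 9, 1885 → May 9, 1886: 365 days.
May 9, 1886 → May 9, 1887: 365 days.
May 9, 1887 → May 9, 1888: 366 days (Feb 29, 1888 is in that span).
May 9, 1888 → May 9, 1889: 365 days.
May 9, 1889 → May 9, 1890: 365 days.
May 9, 1890 → May 9, 1891: 365 days.
May 9, 1891 → May 9, 1892: 366 days (Feb 29, 1892 is in that span).
May 9, 1892 → May 9, 1893: 365 days.
May 9, 1893 → May 9, 1894: 365 days.
May 9, 1894 → Jun 9, 1894: 31 days (May has 31).
Jun 9, 1894 → Jul 9, 1894: 30 days (June has 30).
Jul 9, 1894 → Aug 9, 1894: 31 days (July has 31).
Aug 9, 1894 → Sep 9, 1894: 31 days (August has 31).
Sep 9, 1894 → Oct 9, 1894: 30 days (September has 30).
Oct 9, 1894 → Nov 9, 1894: 31 days (October has 31).
Nov 9, 1894 → Dec 9, 1894: 30 days (November has 30).
Dec 9, 1894 → Jan 9, 1895: 31 days (December has 31).
Jan 9, 1895 → Feb 9, 1895: 31 days (January has 31).
Feb 9, 1895 → Mar 9, 1895: 28 days (February has 28).
Mar 9, 1895 → Apr 9, 1895: 31 days (March has 31).
Apr 9, 1895 → May 9, 1895: 30 days (April has 30).
May 9, 1895 → Jun 9, 1895: 31 days (May has 31).
Jun 9, 1895 → Jun 10, 1895: 1 days.
Total: 6241 days.

6241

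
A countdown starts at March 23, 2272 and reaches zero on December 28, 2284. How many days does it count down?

4663

Mar 23, 2272 → Mar 23, 2273: 365 days.
Mar 23, 2273 → Mar 23, 2274: 365 days.
Mar 23, 2274 → Mar 23, 2275: 365 days.
Mar 23, 2275 → Mar 23, 2276: 366 days (Feb 29, 2276 is in that span).
Mar 23, 2276 → Mar 23, 2277: 365 days.
Mar 23, 2277 → Mar 23, 2278: 365 days.
Mar 23, 2278 → Mar 23, 2279: 365 days.
Mar 23, 2279 → Mar 23, 2280: 366 days (Feb 29, 2280 is in that span).
Mar 23, 2280 → Mar 23, 2281: 365 days.
Mar 23, 2281 → Mar 23, 2282: 365 days.
Mar 23, 2282 → Mar 23, 2283: 365 days.
Mar 23, 2283 → Mar 23, 2284: 366 days (Feb 29, 2284 is in that span).
Mar 23, 2284 → Apr 23, 2284: 31 days (March has 31).
Apr 23, 2284 → May 23, 2284: 30 days (April has 30).
May 23, 2284 → Jun 23, 2284: 31 days (May has 31).
Jun 23, 2284 → Jul 23, 2284: 30 days (June has 30).
Jul 23, 2284 → Aug 23, 2284: 31 days (July has 31).
Aug 23, 2284 → Sep 23, 2284: 31 days (August has 31).
Sep 23, 2284 → Oct 23, 2284: 30 days (September has 30).
Oct 23, 2284 → Nov 23, 2284: 31 days (October has 31).
Nov 23, 2284 → Dec 23, 2284: 30 days (November has 30).
Dec 23, 2284 → Dec 28, 2284: 5 days.
Total: 4663 days.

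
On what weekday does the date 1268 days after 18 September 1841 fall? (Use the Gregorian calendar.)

Sep 18, 1841 is a Saturday.
1268 mod 7 = 1, so 1268 days after a Saturday is Saturday + 1 = Sunday.

Sunday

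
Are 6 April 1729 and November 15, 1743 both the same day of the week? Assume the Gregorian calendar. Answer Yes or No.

From Apr 6, 1729 to Nov 15, 1743 is 5336 days.
5336 mod 7 = 2, so they are different weekdays.
(Apr 6, 1729 is a Wednesday; Nov 15, 1743 is a Friday.)

No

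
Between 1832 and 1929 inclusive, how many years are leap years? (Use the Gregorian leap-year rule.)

24

Multiples of 4 in [1832,1929]: 25.
Of those, multiples of 100: 1 (not leap unless ÷400).
Multiples of 400: 0.
Leap years = 25 − 1 + 0 = 24.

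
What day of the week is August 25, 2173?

Doomsday rule: the anchor day for the 2100s is Sunday. For year 73: 73÷12 = 6 r 1, and 1÷4 = 0, so 6+1+0 = 7.
Sunday + 7 ≡ Sunday — that's 2173's doomsday.
In August the doomsday date is Aug 8.
Aug 25 is 17 days after Aug 8; 17 mod 7 = 3, so Sunday + 3 = Wednesday.

Wednesday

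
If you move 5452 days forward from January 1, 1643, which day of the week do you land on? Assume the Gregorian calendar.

Wednesday

Jan 1, 1643 is a Thursday.
5452 mod 7 = 6, so 5452 days after a Thursday is Thursday + 6 = Wednesday.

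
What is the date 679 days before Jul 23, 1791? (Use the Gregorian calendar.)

September 12, 1789

−365 (one year) → Jul 23, 1790 (314 left).
−23 → Jun 30, 1790 (end of Jun, 30 days; 291 left).
−30 → May 31, 1790 (end of May, 31 days; 261 left).
−31 → Apr 30, 1790 (end of Apr, 30 days; 230 left).
−30 → Mar 31, 1790 (end of Mar, 31 days; 200 left).
−31 → Feb 28, 1790 (end of Feb, 28 days; 169 left).
−28 → Jan 31, 1790 (end of Jan, 31 days; 141 left).
−31 → Dec 31, 1789 (end of Dec, 31 days; 110 left).
−31 → Nov 30, 1789 (end of Nov, 30 days; 79 left).
−30 → Oct 31, 1789 (end of Oct, 31 days; 49 left).
−31 → Sep 30, 1789 (end of Sep, 30 days; 18 left).
−18 → Sep 12, 1789.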